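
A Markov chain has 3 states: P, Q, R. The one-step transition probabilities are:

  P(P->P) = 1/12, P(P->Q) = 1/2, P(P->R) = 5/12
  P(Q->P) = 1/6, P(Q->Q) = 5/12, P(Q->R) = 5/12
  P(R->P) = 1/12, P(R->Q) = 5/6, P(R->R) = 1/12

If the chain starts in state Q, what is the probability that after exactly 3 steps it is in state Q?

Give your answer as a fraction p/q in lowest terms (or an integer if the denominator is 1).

Computing P^3 by repeated multiplication:
P^1 =
  P: [1/12, 1/2, 5/12]
  Q: [1/6, 5/12, 5/12]
  R: [1/12, 5/6, 1/12]
P^2 =
  P: [1/8, 43/72, 5/18]
  Q: [17/144, 29/48, 5/18]
  R: [11/72, 11/24, 7/18]
P^3 =
  P: [115/864, 469/864, 35/108]
  Q: [77/576, 937/1728, 35/108]
  R: [35/288, 511/864, 31/108]

(P^3)[Q -> Q] = 937/1728

Answer: 937/1728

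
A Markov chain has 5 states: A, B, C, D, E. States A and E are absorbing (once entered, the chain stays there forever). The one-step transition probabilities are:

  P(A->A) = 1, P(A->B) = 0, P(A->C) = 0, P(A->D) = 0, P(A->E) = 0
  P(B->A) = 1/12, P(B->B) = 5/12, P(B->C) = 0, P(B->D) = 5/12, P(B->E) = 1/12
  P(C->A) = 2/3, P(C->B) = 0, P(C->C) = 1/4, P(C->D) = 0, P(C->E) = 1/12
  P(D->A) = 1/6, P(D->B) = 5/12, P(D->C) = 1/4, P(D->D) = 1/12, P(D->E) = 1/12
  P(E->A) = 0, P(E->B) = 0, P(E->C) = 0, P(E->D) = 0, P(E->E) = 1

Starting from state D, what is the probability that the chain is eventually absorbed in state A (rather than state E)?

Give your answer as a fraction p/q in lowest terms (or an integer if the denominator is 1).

Answer: 113/156

Derivation:
Let a_i = P(absorbed in A | start in state i).
Boundary conditions: a_A = 1, a_E = 0.
For each transient state i, a_i = sum_j P(i->j) * a_j:
  a_B = 1/12*a_A + 5/12*a_B + 0*a_C + 5/12*a_D + 1/12*a_E
  a_C = 2/3*a_A + 0*a_B + 1/4*a_C + 0*a_D + 1/12*a_E
  a_D = 1/6*a_A + 5/12*a_B + 1/4*a_C + 1/12*a_D + 1/12*a_E

Substituting a_A = 1 and a_E = 0, rearrange to (I - Q) a = r where r[i] = P(i -> A):
  [7/12, 0, -5/12] . (a_B, a_C, a_D) = 1/12
  [0, 3/4, 0] . (a_B, a_C, a_D) = 2/3
  [-5/12, -1/4, 11/12] . (a_B, a_C, a_D) = 1/6

Solving yields:
  a_B = 103/156
  a_C = 8/9
  a_D = 113/156

Starting state is D, so the absorption probability is a_D = 113/156.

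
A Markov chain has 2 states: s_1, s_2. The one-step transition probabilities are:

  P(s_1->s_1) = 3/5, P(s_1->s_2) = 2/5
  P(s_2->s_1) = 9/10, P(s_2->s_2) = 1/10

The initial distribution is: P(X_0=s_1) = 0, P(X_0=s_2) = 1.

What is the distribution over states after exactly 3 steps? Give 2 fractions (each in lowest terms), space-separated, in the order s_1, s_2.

Propagating the distribution step by step (d_{t+1} = d_t * P):
d_0 = (s_1=0, s_2=1)
  d_1[s_1] = 0*3/5 + 1*9/10 = 9/10
  d_1[s_2] = 0*2/5 + 1*1/10 = 1/10
d_1 = (s_1=9/10, s_2=1/10)
  d_2[s_1] = 9/10*3/5 + 1/10*9/10 = 63/100
  d_2[s_2] = 9/10*2/5 + 1/10*1/10 = 37/100
d_2 = (s_1=63/100, s_2=37/100)
  d_3[s_1] = 63/100*3/5 + 37/100*9/10 = 711/1000
  d_3[s_2] = 63/100*2/5 + 37/100*1/10 = 289/1000
d_3 = (s_1=711/1000, s_2=289/1000)

Answer: 711/1000 289/1000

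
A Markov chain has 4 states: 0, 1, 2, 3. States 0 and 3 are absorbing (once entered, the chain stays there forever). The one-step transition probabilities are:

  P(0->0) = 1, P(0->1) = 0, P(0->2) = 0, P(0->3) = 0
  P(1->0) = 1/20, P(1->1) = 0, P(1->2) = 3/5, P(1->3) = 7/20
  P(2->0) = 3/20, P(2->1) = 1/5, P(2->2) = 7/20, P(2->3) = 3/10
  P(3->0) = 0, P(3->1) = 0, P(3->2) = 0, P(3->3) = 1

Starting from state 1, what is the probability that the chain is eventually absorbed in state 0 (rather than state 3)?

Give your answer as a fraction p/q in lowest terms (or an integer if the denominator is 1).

Answer: 49/212

Derivation:
Let a_i = P(absorbed in 0 | start in state i).
Boundary conditions: a_0 = 1, a_3 = 0.
For each transient state i, a_i = sum_j P(i->j) * a_j:
  a_1 = 1/20*a_0 + 0*a_1 + 3/5*a_2 + 7/20*a_3
  a_2 = 3/20*a_0 + 1/5*a_1 + 7/20*a_2 + 3/10*a_3

Substituting a_0 = 1 and a_3 = 0, rearrange to (I - Q) a = r where r[i] = P(i -> 0):
  [1, -3/5] . (a_1, a_2) = 1/20
  [-1/5, 13/20] . (a_1, a_2) = 3/20

Solving yields:
  a_1 = 49/212
  a_2 = 16/53

Starting state is 1, so the absorption probability is a_1 = 49/212.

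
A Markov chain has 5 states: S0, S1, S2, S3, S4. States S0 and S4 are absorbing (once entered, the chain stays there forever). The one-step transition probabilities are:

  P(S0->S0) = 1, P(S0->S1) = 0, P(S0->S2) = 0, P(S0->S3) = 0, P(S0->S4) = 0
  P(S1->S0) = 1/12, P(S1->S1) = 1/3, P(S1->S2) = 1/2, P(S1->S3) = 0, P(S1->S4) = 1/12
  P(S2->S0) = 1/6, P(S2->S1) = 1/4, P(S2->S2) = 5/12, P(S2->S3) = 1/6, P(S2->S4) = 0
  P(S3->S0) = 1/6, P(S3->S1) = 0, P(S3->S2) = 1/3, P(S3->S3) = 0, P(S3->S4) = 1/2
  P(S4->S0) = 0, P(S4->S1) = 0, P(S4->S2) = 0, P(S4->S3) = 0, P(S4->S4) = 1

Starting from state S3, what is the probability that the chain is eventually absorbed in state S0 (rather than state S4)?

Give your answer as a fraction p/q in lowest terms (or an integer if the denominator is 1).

Let a_i = P(absorbed in S0 | start in state i).
Boundary conditions: a_S0 = 1, a_S4 = 0.
For each transient state i, a_i = sum_j P(i->j) * a_j:
  a_S1 = 1/12*a_S0 + 1/3*a_S1 + 1/2*a_S2 + 0*a_S3 + 1/12*a_S4
  a_S2 = 1/6*a_S0 + 1/4*a_S1 + 5/12*a_S2 + 1/6*a_S3 + 0*a_S4
  a_S3 = 1/6*a_S0 + 0*a_S1 + 1/3*a_S2 + 0*a_S3 + 1/2*a_S4

Substituting a_S0 = 1 and a_S4 = 0, rearrange to (I - Q) a = r where r[i] = P(i -> S0):
  [2/3, -1/2, 0] . (a_S1, a_S2, a_S3) = 1/12
  [-1/4, 7/12, -1/6] . (a_S1, a_S2, a_S3) = 1/6
  [0, -1/3, 1] . (a_S1, a_S2, a_S3) = 1/6

Solving yields:
  a_S1 = 61/98
  a_S2 = 65/98
  a_S3 = 19/49

Starting state is S3, so the absorption probability is a_S3 = 19/49.

Answer: 19/49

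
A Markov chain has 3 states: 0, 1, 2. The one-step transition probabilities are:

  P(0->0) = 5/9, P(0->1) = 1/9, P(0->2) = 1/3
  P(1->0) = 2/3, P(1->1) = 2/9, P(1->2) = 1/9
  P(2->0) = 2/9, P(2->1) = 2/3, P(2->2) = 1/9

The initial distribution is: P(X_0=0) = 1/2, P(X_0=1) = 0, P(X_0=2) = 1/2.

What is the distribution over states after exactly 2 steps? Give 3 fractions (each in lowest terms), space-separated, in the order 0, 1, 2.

Propagating the distribution step by step (d_{t+1} = d_t * P):
d_0 = (0=1/2, 1=0, 2=1/2)
  d_1[0] = 1/2*5/9 + 0*2/3 + 1/2*2/9 = 7/18
  d_1[1] = 1/2*1/9 + 0*2/9 + 1/2*2/3 = 7/18
  d_1[2] = 1/2*1/3 + 0*1/9 + 1/2*1/9 = 2/9
d_1 = (0=7/18, 1=7/18, 2=2/9)
  d_2[0] = 7/18*5/9 + 7/18*2/3 + 2/9*2/9 = 85/162
  d_2[1] = 7/18*1/9 + 7/18*2/9 + 2/9*2/3 = 5/18
  d_2[2] = 7/18*1/3 + 7/18*1/9 + 2/9*1/9 = 16/81
d_2 = (0=85/162, 1=5/18, 2=16/81)

Answer: 85/162 5/18 16/81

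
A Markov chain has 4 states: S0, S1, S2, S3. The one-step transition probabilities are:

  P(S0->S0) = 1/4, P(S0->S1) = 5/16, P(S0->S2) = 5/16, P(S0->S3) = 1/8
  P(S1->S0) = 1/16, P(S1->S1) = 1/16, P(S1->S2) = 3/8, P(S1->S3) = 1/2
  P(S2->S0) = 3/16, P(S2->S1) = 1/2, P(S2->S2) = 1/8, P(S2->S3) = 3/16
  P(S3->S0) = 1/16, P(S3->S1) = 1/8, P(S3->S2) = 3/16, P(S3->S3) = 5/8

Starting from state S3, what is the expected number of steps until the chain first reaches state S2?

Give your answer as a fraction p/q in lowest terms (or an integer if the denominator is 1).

Answer: 221/49

Derivation:
Let h_i = expected steps to first reach S2 from state i.
Boundary: h_S2 = 0.
First-step equations for the other states:
  h_S0 = 1 + 1/4*h_S0 + 5/16*h_S1 + 5/16*h_S2 + 1/8*h_S3
  h_S1 = 1 + 1/16*h_S0 + 1/16*h_S1 + 3/8*h_S2 + 1/2*h_S3
  h_S3 = 1 + 1/16*h_S0 + 1/8*h_S1 + 3/16*h_S2 + 5/8*h_S3

Substituting h_S2 = 0 and rearranging gives the linear system (I - Q) h = 1:
  [3/4, -5/16, -1/8] . (h_S0, h_S1, h_S3) = 1
  [-1/16, 15/16, -1/2] . (h_S0, h_S1, h_S3) = 1
  [-1/16, -1/8, 3/8] . (h_S0, h_S1, h_S3) = 1

Solving yields:
  h_S0 = 178/49
  h_S1 = 26/7
  h_S3 = 221/49

Starting state is S3, so the expected hitting time is h_S3 = 221/49.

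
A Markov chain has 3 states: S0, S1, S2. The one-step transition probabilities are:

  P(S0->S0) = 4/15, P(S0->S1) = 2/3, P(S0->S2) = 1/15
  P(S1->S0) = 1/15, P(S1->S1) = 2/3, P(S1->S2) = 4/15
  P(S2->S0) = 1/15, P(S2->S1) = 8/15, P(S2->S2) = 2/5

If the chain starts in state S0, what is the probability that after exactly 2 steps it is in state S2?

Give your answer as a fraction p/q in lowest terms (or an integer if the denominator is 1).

Answer: 2/9

Derivation:
Computing P^2 by repeated multiplication:
P^1 =
  S0: [4/15, 2/3, 1/15]
  S1: [1/15, 2/3, 4/15]
  S2: [1/15, 8/15, 2/5]
P^2 =
  S0: [3/25, 148/225, 2/9]
  S1: [2/25, 142/225, 13/45]
  S2: [2/25, 46/75, 23/75]

(P^2)[S0 -> S2] = 2/9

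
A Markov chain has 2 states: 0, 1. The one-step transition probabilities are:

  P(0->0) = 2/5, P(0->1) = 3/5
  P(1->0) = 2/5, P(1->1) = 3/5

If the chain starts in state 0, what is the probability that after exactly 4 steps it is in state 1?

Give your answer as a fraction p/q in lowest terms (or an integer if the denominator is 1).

Answer: 3/5

Derivation:
Computing P^4 by repeated multiplication:
P^1 =
  0: [2/5, 3/5]
  1: [2/5, 3/5]
P^2 =
  0: [2/5, 3/5]
  1: [2/5, 3/5]
P^3 =
  0: [2/5, 3/5]
  1: [2/5, 3/5]
P^4 =
  0: [2/5, 3/5]
  1: [2/5, 3/5]

(P^4)[0 -> 1] = 3/5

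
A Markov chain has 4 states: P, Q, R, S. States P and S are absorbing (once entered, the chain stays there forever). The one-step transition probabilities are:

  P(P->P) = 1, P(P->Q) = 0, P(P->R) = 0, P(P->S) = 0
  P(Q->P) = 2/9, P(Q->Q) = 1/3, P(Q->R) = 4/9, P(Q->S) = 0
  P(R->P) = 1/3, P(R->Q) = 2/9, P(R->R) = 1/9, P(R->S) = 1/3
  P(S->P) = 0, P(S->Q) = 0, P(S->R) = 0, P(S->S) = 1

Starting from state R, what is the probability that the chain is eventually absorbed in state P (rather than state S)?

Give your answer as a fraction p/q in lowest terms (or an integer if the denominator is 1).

Answer: 11/20

Derivation:
Let a_i = P(absorbed in P | start in state i).
Boundary conditions: a_P = 1, a_S = 0.
For each transient state i, a_i = sum_j P(i->j) * a_j:
  a_Q = 2/9*a_P + 1/3*a_Q + 4/9*a_R + 0*a_S
  a_R = 1/3*a_P + 2/9*a_Q + 1/9*a_R + 1/3*a_S

Substituting a_P = 1 and a_S = 0, rearrange to (I - Q) a = r where r[i] = P(i -> P):
  [2/3, -4/9] . (a_Q, a_R) = 2/9
  [-2/9, 8/9] . (a_Q, a_R) = 1/3

Solving yields:
  a_Q = 7/10
  a_R = 11/20

Starting state is R, so the absorption probability is a_R = 11/20.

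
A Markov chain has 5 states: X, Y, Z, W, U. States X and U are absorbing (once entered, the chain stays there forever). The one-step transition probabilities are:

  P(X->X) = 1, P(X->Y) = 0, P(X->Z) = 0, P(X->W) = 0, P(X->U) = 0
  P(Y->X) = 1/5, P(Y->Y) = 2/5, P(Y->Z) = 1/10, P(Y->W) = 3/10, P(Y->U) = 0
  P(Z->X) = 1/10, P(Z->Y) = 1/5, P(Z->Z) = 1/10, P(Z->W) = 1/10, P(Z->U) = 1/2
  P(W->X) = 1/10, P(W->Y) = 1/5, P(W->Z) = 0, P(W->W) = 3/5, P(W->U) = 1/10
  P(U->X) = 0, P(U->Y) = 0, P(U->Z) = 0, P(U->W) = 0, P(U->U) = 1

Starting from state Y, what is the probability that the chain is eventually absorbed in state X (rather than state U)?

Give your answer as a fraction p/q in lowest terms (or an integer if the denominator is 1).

Let a_i = P(absorbed in X | start in state i).
Boundary conditions: a_X = 1, a_U = 0.
For each transient state i, a_i = sum_j P(i->j) * a_j:
  a_Y = 1/5*a_X + 2/5*a_Y + 1/10*a_Z + 3/10*a_W + 0*a_U
  a_Z = 1/10*a_X + 1/5*a_Y + 1/10*a_Z + 1/10*a_W + 1/2*a_U
  a_W = 1/10*a_X + 1/5*a_Y + 0*a_Z + 3/5*a_W + 1/10*a_U

Substituting a_X = 1 and a_U = 0, rearrange to (I - Q) a = r where r[i] = P(i -> X):
  [3/5, -1/10, -3/10] . (a_Y, a_Z, a_W) = 1/5
  [-1/5, 9/10, -1/10] . (a_Y, a_Z, a_W) = 1/10
  [-1/5, 0, 2/5] . (a_Y, a_Z, a_W) = 1/10

Solving yields:
  a_Y = 13/19
  a_Z = 25/76
  a_W = 45/76

Starting state is Y, so the absorption probability is a_Y = 13/19.

Answer: 13/19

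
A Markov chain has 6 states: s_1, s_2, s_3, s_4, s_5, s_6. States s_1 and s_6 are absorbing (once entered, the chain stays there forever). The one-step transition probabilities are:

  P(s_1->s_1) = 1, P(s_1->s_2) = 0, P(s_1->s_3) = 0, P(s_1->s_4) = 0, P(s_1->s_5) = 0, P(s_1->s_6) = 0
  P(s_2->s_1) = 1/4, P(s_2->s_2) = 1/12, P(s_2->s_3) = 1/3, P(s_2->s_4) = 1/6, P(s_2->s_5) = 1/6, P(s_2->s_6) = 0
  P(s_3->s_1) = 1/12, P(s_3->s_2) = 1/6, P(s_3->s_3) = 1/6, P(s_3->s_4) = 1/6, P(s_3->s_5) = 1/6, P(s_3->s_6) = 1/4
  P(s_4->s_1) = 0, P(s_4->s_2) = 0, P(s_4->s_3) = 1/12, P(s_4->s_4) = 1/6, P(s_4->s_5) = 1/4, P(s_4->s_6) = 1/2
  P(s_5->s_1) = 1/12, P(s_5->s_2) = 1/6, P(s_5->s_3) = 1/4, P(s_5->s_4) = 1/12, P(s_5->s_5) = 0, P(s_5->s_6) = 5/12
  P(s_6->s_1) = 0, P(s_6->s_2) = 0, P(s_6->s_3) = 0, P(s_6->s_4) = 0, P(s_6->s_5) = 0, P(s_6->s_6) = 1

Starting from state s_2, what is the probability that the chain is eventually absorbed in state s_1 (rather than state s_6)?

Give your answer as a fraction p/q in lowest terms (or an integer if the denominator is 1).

Answer: 159/379

Derivation:
Let a_i = P(absorbed in s_1 | start in state i).
Boundary conditions: a_s_1 = 1, a_s_6 = 0.
For each transient state i, a_i = sum_j P(i->j) * a_j:
  a_s_2 = 1/4*a_s_1 + 1/12*a_s_2 + 1/3*a_s_3 + 1/6*a_s_4 + 1/6*a_s_5 + 0*a_s_6
  a_s_3 = 1/12*a_s_1 + 1/6*a_s_2 + 1/6*a_s_3 + 1/6*a_s_4 + 1/6*a_s_5 + 1/4*a_s_6
  a_s_4 = 0*a_s_1 + 0*a_s_2 + 1/12*a_s_3 + 1/6*a_s_4 + 1/4*a_s_5 + 1/2*a_s_6
  a_s_5 = 1/12*a_s_1 + 1/6*a_s_2 + 1/4*a_s_3 + 1/12*a_s_4 + 0*a_s_5 + 5/12*a_s_6

Substituting a_s_1 = 1 and a_s_6 = 0, rearrange to (I - Q) a = r where r[i] = P(i -> s_1):
  [11/12, -1/3, -1/6, -1/6] . (a_s_2, a_s_3, a_s_4, a_s_5) = 1/4
  [-1/6, 5/6, -1/6, -1/6] . (a_s_2, a_s_3, a_s_4, a_s_5) = 1/12
  [0, -1/12, 5/6, -1/4] . (a_s_2, a_s_3, a_s_4, a_s_5) = 0
  [-1/6, -1/4, -1/12, 1] . (a_s_2, a_s_3, a_s_4, a_s_5) = 1/12

Solving yields:
  a_s_2 = 159/379
  a_s_3 = 187/758
  a_s_4 = 901/9854
  a_s_5 = 2193/9854

Starting state is s_2, so the absorption probability is a_s_2 = 159/379.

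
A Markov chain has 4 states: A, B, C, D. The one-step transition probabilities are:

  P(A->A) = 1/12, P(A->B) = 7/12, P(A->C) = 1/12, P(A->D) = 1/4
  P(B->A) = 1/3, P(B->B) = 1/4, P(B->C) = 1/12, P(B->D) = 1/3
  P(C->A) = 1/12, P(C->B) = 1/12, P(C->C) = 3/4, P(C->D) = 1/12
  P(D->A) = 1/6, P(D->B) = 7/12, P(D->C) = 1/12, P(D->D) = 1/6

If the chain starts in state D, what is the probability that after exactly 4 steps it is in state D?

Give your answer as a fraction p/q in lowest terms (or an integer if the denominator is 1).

Computing P^4 by repeated multiplication:
P^1 =
  A: [1/12, 7/12, 1/12, 1/4]
  B: [1/3, 1/4, 1/12, 1/3]
  C: [1/12, 1/12, 3/4, 1/12]
  D: [1/6, 7/12, 1/12, 1/6]
P^2 =
  A: [1/4, 25/72, 5/36, 19/72]
  B: [25/144, 11/24, 5/36, 11/48]
  C: [1/9, 13/72, 7/12, 1/8]
  D: [35/144, 25/72, 5/36, 13/48]
P^3 =
  A: [83/432, 43/108, 19/108, 101/432]
  B: [125/576, 13/36, 19/108, 425/1728]
  C: [5/36, 25/108, 17/36, 17/108]
  D: [37/192, 43/108, 19/108, 403/1728]
P^4 =
  A: [1049/5184, 235/648, 65/324, 15/64]
  B: [4025/20736, 3/8, 65/324, 4775/20736]
  C: [25/162, 175/648, 43/108, 115/648]
  D: [4195/20736, 235/648, 65/324, 4861/20736]

(P^4)[D -> D] = 4861/20736

Answer: 4861/20736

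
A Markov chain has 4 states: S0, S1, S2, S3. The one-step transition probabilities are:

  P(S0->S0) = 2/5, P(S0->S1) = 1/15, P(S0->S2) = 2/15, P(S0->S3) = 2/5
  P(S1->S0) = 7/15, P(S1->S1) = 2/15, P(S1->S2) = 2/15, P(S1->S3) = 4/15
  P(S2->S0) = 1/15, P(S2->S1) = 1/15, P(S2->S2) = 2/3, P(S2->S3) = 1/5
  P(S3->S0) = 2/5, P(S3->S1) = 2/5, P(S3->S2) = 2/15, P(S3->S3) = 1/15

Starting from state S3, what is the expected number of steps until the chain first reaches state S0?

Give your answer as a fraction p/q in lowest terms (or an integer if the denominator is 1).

Let h_i = expected steps to first reach S0 from state i.
Boundary: h_S0 = 0.
First-step equations for the other states:
  h_S1 = 1 + 7/15*h_S0 + 2/15*h_S1 + 2/15*h_S2 + 4/15*h_S3
  h_S2 = 1 + 1/15*h_S0 + 1/15*h_S1 + 2/3*h_S2 + 1/5*h_S3
  h_S3 = 1 + 2/5*h_S0 + 2/5*h_S1 + 2/15*h_S2 + 1/15*h_S3

Substituting h_S0 = 0 and rearranging gives the linear system (I - Q) h = 1:
  [13/15, -2/15, -4/15] . (h_S1, h_S2, h_S3) = 1
  [-1/15, 1/3, -1/5] . (h_S1, h_S2, h_S3) = 1
  [-2/5, -2/15, 14/15] . (h_S1, h_S2, h_S3) = 1

Solving yields:
  h_S1 = 189/64
  h_S2 = 699/128
  h_S3 = 399/128

Starting state is S3, so the expected hitting time is h_S3 = 399/128.

Answer: 399/128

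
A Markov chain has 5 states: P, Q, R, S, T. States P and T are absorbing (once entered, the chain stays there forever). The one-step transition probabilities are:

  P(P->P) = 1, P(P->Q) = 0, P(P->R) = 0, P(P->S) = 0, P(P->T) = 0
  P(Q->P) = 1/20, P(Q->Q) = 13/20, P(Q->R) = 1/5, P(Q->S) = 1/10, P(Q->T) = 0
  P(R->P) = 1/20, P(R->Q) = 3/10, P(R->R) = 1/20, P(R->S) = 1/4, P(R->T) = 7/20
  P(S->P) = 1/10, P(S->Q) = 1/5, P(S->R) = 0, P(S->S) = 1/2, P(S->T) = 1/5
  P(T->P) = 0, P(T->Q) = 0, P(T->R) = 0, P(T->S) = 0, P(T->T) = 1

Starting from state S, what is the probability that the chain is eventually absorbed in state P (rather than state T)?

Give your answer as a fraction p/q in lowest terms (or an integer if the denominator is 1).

Answer: 155/429

Derivation:
Let a_i = P(absorbed in P | start in state i).
Boundary conditions: a_P = 1, a_T = 0.
For each transient state i, a_i = sum_j P(i->j) * a_j:
  a_Q = 1/20*a_P + 13/20*a_Q + 1/5*a_R + 1/10*a_S + 0*a_T
  a_R = 1/20*a_P + 3/10*a_Q + 1/20*a_R + 1/4*a_S + 7/20*a_T
  a_S = 1/10*a_P + 1/5*a_Q + 0*a_R + 1/2*a_S + 1/5*a_T

Substituting a_P = 1 and a_T = 0, rearrange to (I - Q) a = r where r[i] = P(i -> P):
  [7/20, -1/5, -1/10] . (a_Q, a_R, a_S) = 1/20
  [-3/10, 19/20, -1/4] . (a_Q, a_R, a_S) = 1/20
  [-1/5, 0, 1/2] . (a_Q, a_R, a_S) = 1/10

Solving yields:
  a_Q = 173/429
  a_R = 118/429
  a_S = 155/429

Starting state is S, so the absorption probability is a_S = 155/429.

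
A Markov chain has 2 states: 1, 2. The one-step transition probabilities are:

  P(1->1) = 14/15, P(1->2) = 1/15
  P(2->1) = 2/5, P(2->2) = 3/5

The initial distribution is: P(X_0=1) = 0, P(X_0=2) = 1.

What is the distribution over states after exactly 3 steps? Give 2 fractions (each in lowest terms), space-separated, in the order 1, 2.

Propagating the distribution step by step (d_{t+1} = d_t * P):
d_0 = (1=0, 2=1)
  d_1[1] = 0*14/15 + 1*2/5 = 2/5
  d_1[2] = 0*1/15 + 1*3/5 = 3/5
d_1 = (1=2/5, 2=3/5)
  d_2[1] = 2/5*14/15 + 3/5*2/5 = 46/75
  d_2[2] = 2/5*1/15 + 3/5*3/5 = 29/75
d_2 = (1=46/75, 2=29/75)
  d_3[1] = 46/75*14/15 + 29/75*2/5 = 818/1125
  d_3[2] = 46/75*1/15 + 29/75*3/5 = 307/1125
d_3 = (1=818/1125, 2=307/1125)

Answer: 818/1125 307/1125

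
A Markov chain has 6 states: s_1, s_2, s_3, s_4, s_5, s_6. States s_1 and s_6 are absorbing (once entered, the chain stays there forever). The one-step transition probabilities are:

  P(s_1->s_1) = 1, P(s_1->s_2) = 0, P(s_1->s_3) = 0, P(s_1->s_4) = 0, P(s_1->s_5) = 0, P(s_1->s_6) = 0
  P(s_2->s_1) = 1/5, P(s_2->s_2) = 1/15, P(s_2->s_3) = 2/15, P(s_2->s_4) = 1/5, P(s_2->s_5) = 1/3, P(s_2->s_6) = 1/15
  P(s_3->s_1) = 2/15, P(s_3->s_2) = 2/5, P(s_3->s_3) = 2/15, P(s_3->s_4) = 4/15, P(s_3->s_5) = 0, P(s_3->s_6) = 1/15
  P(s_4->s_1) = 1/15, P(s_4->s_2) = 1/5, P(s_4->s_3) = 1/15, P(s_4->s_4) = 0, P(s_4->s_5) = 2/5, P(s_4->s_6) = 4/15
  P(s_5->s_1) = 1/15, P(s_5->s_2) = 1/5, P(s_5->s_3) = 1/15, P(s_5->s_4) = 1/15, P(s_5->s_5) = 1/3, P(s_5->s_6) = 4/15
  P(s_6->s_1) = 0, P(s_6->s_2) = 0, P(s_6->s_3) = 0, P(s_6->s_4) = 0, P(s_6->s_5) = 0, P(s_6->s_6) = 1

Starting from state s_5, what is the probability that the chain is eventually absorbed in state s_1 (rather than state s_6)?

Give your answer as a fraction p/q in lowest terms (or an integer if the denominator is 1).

Answer: 69/218

Derivation:
Let a_i = P(absorbed in s_1 | start in state i).
Boundary conditions: a_s_1 = 1, a_s_6 = 0.
For each transient state i, a_i = sum_j P(i->j) * a_j:
  a_s_2 = 1/5*a_s_1 + 1/15*a_s_2 + 2/15*a_s_3 + 1/5*a_s_4 + 1/3*a_s_5 + 1/15*a_s_6
  a_s_3 = 2/15*a_s_1 + 2/5*a_s_2 + 2/15*a_s_3 + 4/15*a_s_4 + 0*a_s_5 + 1/15*a_s_6
  a_s_4 = 1/15*a_s_1 + 1/5*a_s_2 + 1/15*a_s_3 + 0*a_s_4 + 2/5*a_s_5 + 4/15*a_s_6
  a_s_5 = 1/15*a_s_1 + 1/5*a_s_2 + 1/15*a_s_3 + 1/15*a_s_4 + 1/3*a_s_5 + 4/15*a_s_6

Substituting a_s_1 = 1 and a_s_6 = 0, rearrange to (I - Q) a = r where r[i] = P(i -> s_1):
  [14/15, -2/15, -1/5, -1/3] . (a_s_2, a_s_3, a_s_4, a_s_5) = 1/5
  [-2/5, 13/15, -4/15, 0] . (a_s_2, a_s_3, a_s_4, a_s_5) = 2/15
  [-1/5, -1/15, 1, -2/5] . (a_s_2, a_s_3, a_s_4, a_s_5) = 1/15
  [-1/5, -1/15, -1/15, 2/3] . (a_s_2, a_s_3, a_s_4, a_s_5) = 1/15

Solving yields:
  a_s_2 = 503/1090
  a_s_3 = 253/545
  a_s_4 = 69/218
  a_s_5 = 69/218

Starting state is s_5, so the absorption probability is a_s_5 = 69/218.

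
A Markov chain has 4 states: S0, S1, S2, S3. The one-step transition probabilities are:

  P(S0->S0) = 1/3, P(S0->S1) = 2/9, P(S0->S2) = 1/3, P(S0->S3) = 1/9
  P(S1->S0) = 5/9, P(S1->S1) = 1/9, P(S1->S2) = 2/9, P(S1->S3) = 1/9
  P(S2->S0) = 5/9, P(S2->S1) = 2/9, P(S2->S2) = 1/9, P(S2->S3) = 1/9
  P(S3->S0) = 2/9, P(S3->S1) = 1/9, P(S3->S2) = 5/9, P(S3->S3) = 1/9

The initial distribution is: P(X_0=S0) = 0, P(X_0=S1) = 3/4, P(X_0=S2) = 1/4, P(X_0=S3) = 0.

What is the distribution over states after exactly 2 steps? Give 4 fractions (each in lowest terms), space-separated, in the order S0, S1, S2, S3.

Answer: 32/81 7/36 97/324 1/9

Derivation:
Propagating the distribution step by step (d_{t+1} = d_t * P):
d_0 = (S0=0, S1=3/4, S2=1/4, S3=0)
  d_1[S0] = 0*1/3 + 3/4*5/9 + 1/4*5/9 + 0*2/9 = 5/9
  d_1[S1] = 0*2/9 + 3/4*1/9 + 1/4*2/9 + 0*1/9 = 5/36
  d_1[S2] = 0*1/3 + 3/4*2/9 + 1/4*1/9 + 0*5/9 = 7/36
  d_1[S3] = 0*1/9 + 3/4*1/9 + 1/4*1/9 + 0*1/9 = 1/9
d_1 = (S0=5/9, S1=5/36, S2=7/36, S3=1/9)
  d_2[S0] = 5/9*1/3 + 5/36*5/9 + 7/36*5/9 + 1/9*2/9 = 32/81
  d_2[S1] = 5/9*2/9 + 5/36*1/9 + 7/36*2/9 + 1/9*1/9 = 7/36
  d_2[S2] = 5/9*1/3 + 5/36*2/9 + 7/36*1/9 + 1/9*5/9 = 97/324
  d_2[S3] = 5/9*1/9 + 5/36*1/9 + 7/36*1/9 + 1/9*1/9 = 1/9
d_2 = (S0=32/81, S1=7/36, S2=97/324, S3=1/9)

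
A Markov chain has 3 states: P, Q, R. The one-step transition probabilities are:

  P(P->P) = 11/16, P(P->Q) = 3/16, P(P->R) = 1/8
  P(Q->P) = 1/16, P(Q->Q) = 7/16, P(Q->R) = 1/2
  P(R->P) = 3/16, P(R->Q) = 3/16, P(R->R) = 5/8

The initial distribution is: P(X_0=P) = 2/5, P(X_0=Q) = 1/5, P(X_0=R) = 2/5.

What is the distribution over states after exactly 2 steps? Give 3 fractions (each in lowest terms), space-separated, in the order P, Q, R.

Propagating the distribution step by step (d_{t+1} = d_t * P):
d_0 = (P=2/5, Q=1/5, R=2/5)
  d_1[P] = 2/5*11/16 + 1/5*1/16 + 2/5*3/16 = 29/80
  d_1[Q] = 2/5*3/16 + 1/5*7/16 + 2/5*3/16 = 19/80
  d_1[R] = 2/5*1/8 + 1/5*1/2 + 2/5*5/8 = 2/5
d_1 = (P=29/80, Q=19/80, R=2/5)
  d_2[P] = 29/80*11/16 + 19/80*1/16 + 2/5*3/16 = 217/640
  d_2[Q] = 29/80*3/16 + 19/80*7/16 + 2/5*3/16 = 79/320
  d_2[R] = 29/80*1/8 + 19/80*1/2 + 2/5*5/8 = 53/128
d_2 = (P=217/640, Q=79/320, R=53/128)

Answer: 217/640 79/320 53/128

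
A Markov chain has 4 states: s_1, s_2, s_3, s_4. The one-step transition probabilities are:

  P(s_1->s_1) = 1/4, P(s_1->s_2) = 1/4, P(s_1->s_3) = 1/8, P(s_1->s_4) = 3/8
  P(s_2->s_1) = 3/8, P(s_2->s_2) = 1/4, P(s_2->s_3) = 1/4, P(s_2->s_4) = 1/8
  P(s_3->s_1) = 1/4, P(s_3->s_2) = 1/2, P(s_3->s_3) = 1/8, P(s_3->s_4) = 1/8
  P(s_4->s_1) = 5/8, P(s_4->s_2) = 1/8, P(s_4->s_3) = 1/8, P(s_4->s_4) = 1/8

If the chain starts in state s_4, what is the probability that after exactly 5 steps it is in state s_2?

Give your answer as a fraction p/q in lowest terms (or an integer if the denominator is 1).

Computing P^5 by repeated multiplication:
P^1 =
  s_1: [1/4, 1/4, 1/8, 3/8]
  s_2: [3/8, 1/4, 1/4, 1/8]
  s_3: [1/4, 1/2, 1/8, 1/8]
  s_4: [5/8, 1/8, 1/8, 1/8]
P^2 =
  s_1: [27/64, 15/64, 5/32, 3/16]
  s_2: [21/64, 19/64, 5/32, 7/32]
  s_3: [23/64, 17/64, 3/16, 3/16]
  s_4: [5/16, 17/64, 9/64, 9/32]
P^3 =
  s_1: [179/512, 17/64, 79/512, 59/256]
  s_2: [189/512, 67/256, 83/512, 53/256]
  s_3: [181/512, 35/128, 81/512, 55/256]
  s_4: [199/512, 1/4, 81/512, 13/64]
P^4 =
  s_1: [757/2048, 133/512, 81/512, 435/2048]
  s_2: [369/1024, 271/1024, 323/2048, 445/2048]
  s_3: [747/2048, 269/1024, 163/1024, 437/2048]
  s_4: [183/512, 541/2048, 5/32, 455/2048]
P^5 =
  s_1: [5933/16384, 4309/16384, 645/4096, 1781/8192]
  s_2: [5973/16384, 4297/16384, 1295/8192, 881/4096]
  s_3: [5945/16384, 4311/16384, 1293/8192, 1771/8192]
  s_4: [3001/8192, 4281/16384, 2589/16384, 439/2048]

(P^5)[s_4 -> s_2] = 4281/16384

Answer: 4281/16384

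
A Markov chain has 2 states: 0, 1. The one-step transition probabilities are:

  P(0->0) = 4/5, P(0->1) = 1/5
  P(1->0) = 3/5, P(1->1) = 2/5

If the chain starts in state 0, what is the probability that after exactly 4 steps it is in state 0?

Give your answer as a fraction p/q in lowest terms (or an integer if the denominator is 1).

Computing P^4 by repeated multiplication:
P^1 =
  0: [4/5, 1/5]
  1: [3/5, 2/5]
P^2 =
  0: [19/25, 6/25]
  1: [18/25, 7/25]
P^3 =
  0: [94/125, 31/125]
  1: [93/125, 32/125]
P^4 =
  0: [469/625, 156/625]
  1: [468/625, 157/625]

(P^4)[0 -> 0] = 469/625

Answer: 469/625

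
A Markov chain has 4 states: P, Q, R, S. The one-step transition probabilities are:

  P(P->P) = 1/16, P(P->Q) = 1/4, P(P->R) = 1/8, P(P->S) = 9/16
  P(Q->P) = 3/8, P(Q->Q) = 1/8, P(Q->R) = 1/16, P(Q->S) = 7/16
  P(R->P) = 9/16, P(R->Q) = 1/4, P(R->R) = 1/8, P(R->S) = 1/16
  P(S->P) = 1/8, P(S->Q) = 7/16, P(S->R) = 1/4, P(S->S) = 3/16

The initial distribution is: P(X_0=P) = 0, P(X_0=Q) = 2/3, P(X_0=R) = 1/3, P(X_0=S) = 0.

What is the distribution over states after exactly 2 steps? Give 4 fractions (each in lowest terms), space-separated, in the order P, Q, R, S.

Answer: 45/256 221/768 59/384 49/128

Derivation:
Propagating the distribution step by step (d_{t+1} = d_t * P):
d_0 = (P=0, Q=2/3, R=1/3, S=0)
  d_1[P] = 0*1/16 + 2/3*3/8 + 1/3*9/16 + 0*1/8 = 7/16
  d_1[Q] = 0*1/4 + 2/3*1/8 + 1/3*1/4 + 0*7/16 = 1/6
  d_1[R] = 0*1/8 + 2/3*1/16 + 1/3*1/8 + 0*1/4 = 1/12
  d_1[S] = 0*9/16 + 2/3*7/16 + 1/3*1/16 + 0*3/16 = 5/16
d_1 = (P=7/16, Q=1/6, R=1/12, S=5/16)
  d_2[P] = 7/16*1/16 + 1/6*3/8 + 1/12*9/16 + 5/16*1/8 = 45/256
  d_2[Q] = 7/16*1/4 + 1/6*1/8 + 1/12*1/4 + 5/16*7/16 = 221/768
  d_2[R] = 7/16*1/8 + 1/6*1/16 + 1/12*1/8 + 5/16*1/4 = 59/384
  d_2[S] = 7/16*9/16 + 1/6*7/16 + 1/12*1/16 + 5/16*3/16 = 49/128
d_2 = (P=45/256, Q=221/768, R=59/384, S=49/128)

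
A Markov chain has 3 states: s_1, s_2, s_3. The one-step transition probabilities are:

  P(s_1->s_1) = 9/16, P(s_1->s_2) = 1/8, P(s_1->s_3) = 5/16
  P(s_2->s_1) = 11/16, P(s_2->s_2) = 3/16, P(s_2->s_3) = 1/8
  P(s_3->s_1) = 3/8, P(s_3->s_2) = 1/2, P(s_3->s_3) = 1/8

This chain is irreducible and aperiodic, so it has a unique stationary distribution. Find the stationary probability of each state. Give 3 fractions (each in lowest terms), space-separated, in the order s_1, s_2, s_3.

The stationary distribution satisfies pi = pi * P, i.e.:
  pi_s_1 = 9/16*pi_s_1 + 11/16*pi_s_2 + 3/8*pi_s_3
  pi_s_2 = 1/8*pi_s_1 + 3/16*pi_s_2 + 1/2*pi_s_3
  pi_s_3 = 5/16*pi_s_1 + 1/8*pi_s_2 + 1/8*pi_s_3
with normalization: pi_s_1 + pi_s_2 + pi_s_3 = 1.

Using the first 2 balance equations plus normalization, the linear system A*pi = b is:
  [-7/16, 11/16, 3/8] . pi = 0
  [1/8, -13/16, 1/2] . pi = 0
  [1, 1, 1] . pi = 1

Solving yields:
  pi_s_1 = 166/303
  pi_s_2 = 68/303
  pi_s_3 = 23/101

Verification (pi * P):
  166/303*9/16 + 68/303*11/16 + 23/101*3/8 = 166/303 = pi_s_1  (ok)
  166/303*1/8 + 68/303*3/16 + 23/101*1/2 = 68/303 = pi_s_2  (ok)
  166/303*5/16 + 68/303*1/8 + 23/101*1/8 = 23/101 = pi_s_3  (ok)

Answer: 166/303 68/303 23/101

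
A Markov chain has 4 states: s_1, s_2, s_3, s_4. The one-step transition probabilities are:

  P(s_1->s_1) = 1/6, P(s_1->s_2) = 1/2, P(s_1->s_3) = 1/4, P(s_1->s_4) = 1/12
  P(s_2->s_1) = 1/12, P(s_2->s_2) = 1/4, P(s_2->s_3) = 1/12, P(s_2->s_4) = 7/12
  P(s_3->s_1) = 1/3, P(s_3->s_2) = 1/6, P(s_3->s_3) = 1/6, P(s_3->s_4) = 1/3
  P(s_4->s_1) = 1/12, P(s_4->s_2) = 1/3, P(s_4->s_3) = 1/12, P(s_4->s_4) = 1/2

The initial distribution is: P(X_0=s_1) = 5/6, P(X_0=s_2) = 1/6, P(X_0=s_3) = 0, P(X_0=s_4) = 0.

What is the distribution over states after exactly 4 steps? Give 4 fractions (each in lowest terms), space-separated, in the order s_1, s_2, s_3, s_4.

Answer: 15401/124416 12799/41472 7127/62208 4697/10368

Derivation:
Propagating the distribution step by step (d_{t+1} = d_t * P):
d_0 = (s_1=5/6, s_2=1/6, s_3=0, s_4=0)
  d_1[s_1] = 5/6*1/6 + 1/6*1/12 + 0*1/3 + 0*1/12 = 11/72
  d_1[s_2] = 5/6*1/2 + 1/6*1/4 + 0*1/6 + 0*1/3 = 11/24
  d_1[s_3] = 5/6*1/4 + 1/6*1/12 + 0*1/6 + 0*1/12 = 2/9
  d_1[s_4] = 5/6*1/12 + 1/6*7/12 + 0*1/3 + 0*1/2 = 1/6
d_1 = (s_1=11/72, s_2=11/24, s_3=2/9, s_4=1/6)
  d_2[s_1] = 11/72*1/6 + 11/24*1/12 + 2/9*1/3 + 1/6*1/12 = 131/864
  d_2[s_2] = 11/72*1/2 + 11/24*1/4 + 2/9*1/6 + 1/6*1/3 = 245/864
  d_2[s_3] = 11/72*1/4 + 11/24*1/12 + 2/9*1/6 + 1/6*1/12 = 55/432
  d_2[s_4] = 11/72*1/12 + 11/24*7/12 + 2/9*1/3 + 1/6*1/2 = 7/16
d_2 = (s_1=131/864, s_2=245/864, s_3=55/432, s_4=7/16)
  d_3[s_1] = 131/864*1/6 + 245/864*1/12 + 55/432*1/3 + 7/16*1/12 = 1325/10368
  d_3[s_2] = 131/864*1/2 + 245/864*1/4 + 55/432*1/6 + 7/16*1/3 = 3253/10368
  d_3[s_3] = 131/864*1/4 + 245/864*1/12 + 55/432*1/6 + 7/16*1/12 = 103/864
  d_3[s_4] = 131/864*1/12 + 245/864*7/12 + 55/432*1/3 + 7/16*1/2 = 253/576
d_3 = (s_1=1325/10368, s_2=3253/10368, s_3=103/864, s_4=253/576)
  d_4[s_1] = 1325/10368*1/6 + 3253/10368*1/12 + 103/864*1/3 + 253/576*1/12 = 15401/124416
  d_4[s_2] = 1325/10368*1/2 + 3253/10368*1/4 + 103/864*1/6 + 253/576*1/3 = 12799/41472
  d_4[s_3] = 1325/10368*1/4 + 3253/10368*1/12 + 103/864*1/6 + 253/576*1/12 = 7127/62208
  d_4[s_4] = 1325/10368*1/12 + 3253/10368*7/12 + 103/864*1/3 + 253/576*1/2 = 4697/10368
d_4 = (s_1=15401/124416, s_2=12799/41472, s_3=7127/62208, s_4=4697/10368)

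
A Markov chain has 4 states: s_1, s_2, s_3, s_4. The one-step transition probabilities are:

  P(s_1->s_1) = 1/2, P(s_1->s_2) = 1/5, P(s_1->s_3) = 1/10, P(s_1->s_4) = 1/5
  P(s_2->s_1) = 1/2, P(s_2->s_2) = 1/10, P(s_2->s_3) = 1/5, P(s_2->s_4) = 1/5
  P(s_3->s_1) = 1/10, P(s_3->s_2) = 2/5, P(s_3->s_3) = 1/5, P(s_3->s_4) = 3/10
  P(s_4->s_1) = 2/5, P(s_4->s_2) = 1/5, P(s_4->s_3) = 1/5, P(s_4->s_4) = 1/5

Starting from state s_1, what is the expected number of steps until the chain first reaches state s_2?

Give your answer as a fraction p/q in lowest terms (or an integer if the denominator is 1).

Let h_i = expected steps to first reach s_2 from state i.
Boundary: h_s_2 = 0.
First-step equations for the other states:
  h_s_1 = 1 + 1/2*h_s_1 + 1/5*h_s_2 + 1/10*h_s_3 + 1/5*h_s_4
  h_s_3 = 1 + 1/10*h_s_1 + 2/5*h_s_2 + 1/5*h_s_3 + 3/10*h_s_4
  h_s_4 = 1 + 2/5*h_s_1 + 1/5*h_s_2 + 1/5*h_s_3 + 1/5*h_s_4

Substituting h_s_2 = 0 and rearranging gives the linear system (I - Q) h = 1:
  [1/2, -1/10, -1/5] . (h_s_1, h_s_3, h_s_4) = 1
  [-1/10, 4/5, -3/10] . (h_s_1, h_s_3, h_s_4) = 1
  [-2/5, -1/5, 4/5] . (h_s_1, h_s_3, h_s_4) = 1

Solving yields:
  h_s_1 = 445/101
  h_s_3 = 345/101
  h_s_4 = 435/101

Starting state is s_1, so the expected hitting time is h_s_1 = 445/101.

Answer: 445/101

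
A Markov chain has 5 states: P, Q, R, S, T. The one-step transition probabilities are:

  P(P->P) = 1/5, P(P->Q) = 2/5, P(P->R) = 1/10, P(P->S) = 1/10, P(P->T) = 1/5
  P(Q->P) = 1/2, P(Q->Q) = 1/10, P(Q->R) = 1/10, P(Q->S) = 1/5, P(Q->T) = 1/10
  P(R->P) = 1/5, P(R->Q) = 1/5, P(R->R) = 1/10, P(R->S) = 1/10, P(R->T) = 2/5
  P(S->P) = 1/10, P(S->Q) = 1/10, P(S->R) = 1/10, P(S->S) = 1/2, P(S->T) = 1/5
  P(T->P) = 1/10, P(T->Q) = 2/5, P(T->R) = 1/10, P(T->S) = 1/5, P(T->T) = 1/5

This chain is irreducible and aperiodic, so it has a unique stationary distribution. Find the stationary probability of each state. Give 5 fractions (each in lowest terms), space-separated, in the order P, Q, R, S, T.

The stationary distribution satisfies pi = pi * P, i.e.:
  pi_P = 1/5*pi_P + 1/2*pi_Q + 1/5*pi_R + 1/10*pi_S + 1/10*pi_T
  pi_Q = 2/5*pi_P + 1/10*pi_Q + 1/5*pi_R + 1/10*pi_S + 2/5*pi_T
  pi_R = 1/10*pi_P + 1/10*pi_Q + 1/10*pi_R + 1/10*pi_S + 1/10*pi_T
  pi_S = 1/10*pi_P + 1/5*pi_Q + 1/10*pi_R + 1/2*pi_S + 1/5*pi_T
  pi_T = 1/5*pi_P + 1/10*pi_Q + 2/5*pi_R + 1/5*pi_S + 1/5*pi_T
with normalization: pi_P + pi_Q + pi_R + pi_S + pi_T = 1.

Using the first 4 balance equations plus normalization, the linear system A*pi = b is:
  [-4/5, 1/2, 1/5, 1/10, 1/10] . pi = 0
  [2/5, -9/10, 1/5, 1/10, 2/5] . pi = 0
  [1/10, 1/10, -9/10, 1/10, 1/10] . pi = 0
  [1/10, 1/5, 1/10, -1/2, 1/5] . pi = 0
  [1, 1, 1, 1, 1] . pi = 1

Solving yields:
  pi_P = 1837/8070
  pi_Q = 319/1345
  pi_R = 1/10
  pi_S = 964/4035
  pi_T = 264/1345

Verification (pi * P):
  1837/8070*1/5 + 319/1345*1/2 + 1/10*1/5 + 964/4035*1/10 + 264/1345*1/10 = 1837/8070 = pi_P  (ok)
  1837/8070*2/5 + 319/1345*1/10 + 1/10*1/5 + 964/4035*1/10 + 264/1345*2/5 = 319/1345 = pi_Q  (ok)
  1837/8070*1/10 + 319/1345*1/10 + 1/10*1/10 + 964/4035*1/10 + 264/1345*1/10 = 1/10 = pi_R  (ok)
  1837/8070*1/10 + 319/1345*1/5 + 1/10*1/10 + 964/4035*1/2 + 264/1345*1/5 = 964/4035 = pi_S  (ok)
  1837/8070*1/5 + 319/1345*1/10 + 1/10*2/5 + 964/4035*1/5 + 264/1345*1/5 = 264/1345 = pi_T  (ok)

Answer: 1837/8070 319/1345 1/10 964/4035 264/1345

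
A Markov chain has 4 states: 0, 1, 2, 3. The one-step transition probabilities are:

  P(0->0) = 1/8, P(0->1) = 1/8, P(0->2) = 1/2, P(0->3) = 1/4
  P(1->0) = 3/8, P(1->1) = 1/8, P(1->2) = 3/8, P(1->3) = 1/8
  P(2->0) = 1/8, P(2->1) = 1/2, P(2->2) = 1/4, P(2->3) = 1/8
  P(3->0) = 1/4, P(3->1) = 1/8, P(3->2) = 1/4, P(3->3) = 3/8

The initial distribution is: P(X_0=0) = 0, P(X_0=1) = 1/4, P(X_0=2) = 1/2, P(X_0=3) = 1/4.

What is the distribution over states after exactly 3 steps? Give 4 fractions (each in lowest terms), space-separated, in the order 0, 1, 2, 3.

Answer: 425/2048 65/256 687/2048 13/64

Derivation:
Propagating the distribution step by step (d_{t+1} = d_t * P):
d_0 = (0=0, 1=1/4, 2=1/2, 3=1/4)
  d_1[0] = 0*1/8 + 1/4*3/8 + 1/2*1/8 + 1/4*1/4 = 7/32
  d_1[1] = 0*1/8 + 1/4*1/8 + 1/2*1/2 + 1/4*1/8 = 5/16
  d_1[2] = 0*1/2 + 1/4*3/8 + 1/2*1/4 + 1/4*1/4 = 9/32
  d_1[3] = 0*1/4 + 1/4*1/8 + 1/2*1/8 + 1/4*3/8 = 3/16
d_1 = (0=7/32, 1=5/16, 2=9/32, 3=3/16)
  d_2[0] = 7/32*1/8 + 5/16*3/8 + 9/32*1/8 + 3/16*1/4 = 29/128
  d_2[1] = 7/32*1/8 + 5/16*1/8 + 9/32*1/2 + 3/16*1/8 = 59/256
  d_2[2] = 7/32*1/2 + 5/16*3/8 + 9/32*1/4 + 3/16*1/4 = 11/32
  d_2[3] = 7/32*1/4 + 5/16*1/8 + 9/32*1/8 + 3/16*3/8 = 51/256
d_2 = (0=29/128, 1=59/256, 2=11/32, 3=51/256)
  d_3[0] = 29/128*1/8 + 59/256*3/8 + 11/32*1/8 + 51/256*1/4 = 425/2048
  d_3[1] = 29/128*1/8 + 59/256*1/8 + 11/32*1/2 + 51/256*1/8 = 65/256
  d_3[2] = 29/128*1/2 + 59/256*3/8 + 11/32*1/4 + 51/256*1/4 = 687/2048
  d_3[3] = 29/128*1/4 + 59/256*1/8 + 11/32*1/8 + 51/256*3/8 = 13/64
d_3 = (0=425/2048, 1=65/256, 2=687/2048, 3=13/64)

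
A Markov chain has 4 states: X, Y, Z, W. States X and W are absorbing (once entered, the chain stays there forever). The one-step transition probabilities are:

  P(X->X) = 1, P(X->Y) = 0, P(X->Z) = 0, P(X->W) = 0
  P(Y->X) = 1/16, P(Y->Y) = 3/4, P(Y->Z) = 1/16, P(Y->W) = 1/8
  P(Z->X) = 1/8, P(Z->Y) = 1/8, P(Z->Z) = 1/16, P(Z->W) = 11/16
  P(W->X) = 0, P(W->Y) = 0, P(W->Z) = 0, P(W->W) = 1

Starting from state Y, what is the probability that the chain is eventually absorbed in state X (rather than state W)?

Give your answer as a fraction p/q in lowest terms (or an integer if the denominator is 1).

Let a_i = P(absorbed in X | start in state i).
Boundary conditions: a_X = 1, a_W = 0.
For each transient state i, a_i = sum_j P(i->j) * a_j:
  a_Y = 1/16*a_X + 3/4*a_Y + 1/16*a_Z + 1/8*a_W
  a_Z = 1/8*a_X + 1/8*a_Y + 1/16*a_Z + 11/16*a_W

Substituting a_X = 1 and a_W = 0, rearrange to (I - Q) a = r where r[i] = P(i -> X):
  [1/4, -1/16] . (a_Y, a_Z) = 1/16
  [-1/8, 15/16] . (a_Y, a_Z) = 1/8

Solving yields:
  a_Y = 17/58
  a_Z = 5/29

Starting state is Y, so the absorption probability is a_Y = 17/58.

Answer: 17/58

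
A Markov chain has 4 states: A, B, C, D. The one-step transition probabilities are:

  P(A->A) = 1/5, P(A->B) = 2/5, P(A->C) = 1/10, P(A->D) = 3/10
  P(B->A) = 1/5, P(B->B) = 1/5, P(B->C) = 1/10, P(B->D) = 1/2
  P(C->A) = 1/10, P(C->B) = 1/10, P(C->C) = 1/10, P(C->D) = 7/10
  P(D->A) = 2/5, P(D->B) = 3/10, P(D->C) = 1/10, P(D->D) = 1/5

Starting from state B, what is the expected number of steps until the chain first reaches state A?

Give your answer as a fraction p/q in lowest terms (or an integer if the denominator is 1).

Answer: 100/27

Derivation:
Let h_i = expected steps to first reach A from state i.
Boundary: h_A = 0.
First-step equations for the other states:
  h_B = 1 + 1/5*h_A + 1/5*h_B + 1/10*h_C + 1/2*h_D
  h_C = 1 + 1/10*h_A + 1/10*h_B + 1/10*h_C + 7/10*h_D
  h_D = 1 + 2/5*h_A + 3/10*h_B + 1/10*h_C + 1/5*h_D

Substituting h_A = 0 and rearranging gives the linear system (I - Q) h = 1:
  [4/5, -1/10, -1/2] . (h_B, h_C, h_D) = 1
  [-1/10, 9/10, -7/10] . (h_B, h_C, h_D) = 1
  [-3/10, -1/10, 4/5] . (h_B, h_C, h_D) = 1

Solving yields:
  h_B = 100/27
  h_C = 1390/351
  h_D = 1100/351

Starting state is B, so the expected hitting time is h_B = 100/27.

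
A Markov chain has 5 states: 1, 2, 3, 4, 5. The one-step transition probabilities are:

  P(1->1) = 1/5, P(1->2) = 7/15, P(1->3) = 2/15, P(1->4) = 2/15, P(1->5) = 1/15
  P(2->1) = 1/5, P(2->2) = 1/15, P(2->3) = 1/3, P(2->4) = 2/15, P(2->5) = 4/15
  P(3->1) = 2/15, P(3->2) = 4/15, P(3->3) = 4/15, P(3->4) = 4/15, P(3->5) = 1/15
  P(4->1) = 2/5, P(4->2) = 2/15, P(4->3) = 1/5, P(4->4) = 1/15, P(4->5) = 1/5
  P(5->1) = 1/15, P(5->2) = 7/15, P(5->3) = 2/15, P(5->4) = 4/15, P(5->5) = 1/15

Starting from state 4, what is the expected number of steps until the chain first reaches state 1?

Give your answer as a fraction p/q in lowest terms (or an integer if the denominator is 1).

Let h_i = expected steps to first reach 1 from state i.
Boundary: h_1 = 0.
First-step equations for the other states:
  h_2 = 1 + 1/5*h_1 + 1/15*h_2 + 1/3*h_3 + 2/15*h_4 + 4/15*h_5
  h_3 = 1 + 2/15*h_1 + 4/15*h_2 + 4/15*h_3 + 4/15*h_4 + 1/15*h_5
  h_4 = 1 + 2/5*h_1 + 2/15*h_2 + 1/5*h_3 + 1/15*h_4 + 1/5*h_5
  h_5 = 1 + 1/15*h_1 + 7/15*h_2 + 2/15*h_3 + 4/15*h_4 + 1/15*h_5

Substituting h_1 = 0 and rearranging gives the linear system (I - Q) h = 1:
  [14/15, -1/3, -2/15, -4/15] . (h_2, h_3, h_4, h_5) = 1
  [-4/15, 11/15, -4/15, -1/15] . (h_2, h_3, h_4, h_5) = 1
  [-2/15, -1/5, 14/15, -1/5] . (h_2, h_3, h_4, h_5) = 1
  [-7/15, -2/15, -4/15, 14/15] . (h_2, h_3, h_4, h_5) = 1

Solving yields:
  h_2 = 975/191
  h_3 = 6975/1337
  h_4 = 5490/1337
  h_5 = 7410/1337

Starting state is 4, so the expected hitting time is h_4 = 5490/1337.

Answer: 5490/1337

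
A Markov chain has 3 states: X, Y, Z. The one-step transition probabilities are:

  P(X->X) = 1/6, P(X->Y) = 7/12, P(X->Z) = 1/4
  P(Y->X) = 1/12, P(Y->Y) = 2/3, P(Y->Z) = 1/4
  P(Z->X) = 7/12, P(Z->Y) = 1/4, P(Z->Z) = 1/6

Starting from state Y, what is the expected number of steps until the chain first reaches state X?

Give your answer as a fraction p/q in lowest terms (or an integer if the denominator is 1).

Answer: 156/31

Derivation:
Let h_i = expected steps to first reach X from state i.
Boundary: h_X = 0.
First-step equations for the other states:
  h_Y = 1 + 1/12*h_X + 2/3*h_Y + 1/4*h_Z
  h_Z = 1 + 7/12*h_X + 1/4*h_Y + 1/6*h_Z

Substituting h_X = 0 and rearranging gives the linear system (I - Q) h = 1:
  [1/3, -1/4] . (h_Y, h_Z) = 1
  [-1/4, 5/6] . (h_Y, h_Z) = 1

Solving yields:
  h_Y = 156/31
  h_Z = 84/31

Starting state is Y, so the expected hitting time is h_Y = 156/31.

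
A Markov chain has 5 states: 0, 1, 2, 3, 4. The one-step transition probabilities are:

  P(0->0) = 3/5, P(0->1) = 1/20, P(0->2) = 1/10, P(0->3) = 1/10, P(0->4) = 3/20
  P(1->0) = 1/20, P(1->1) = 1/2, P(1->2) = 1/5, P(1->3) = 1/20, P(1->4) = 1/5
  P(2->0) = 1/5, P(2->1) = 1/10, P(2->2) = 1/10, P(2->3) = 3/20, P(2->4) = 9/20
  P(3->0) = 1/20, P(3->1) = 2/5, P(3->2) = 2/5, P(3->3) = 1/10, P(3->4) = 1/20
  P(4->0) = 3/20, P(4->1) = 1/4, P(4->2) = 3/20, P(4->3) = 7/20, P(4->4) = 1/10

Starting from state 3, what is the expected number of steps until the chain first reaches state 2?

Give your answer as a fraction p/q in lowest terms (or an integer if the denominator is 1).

Let h_i = expected steps to first reach 2 from state i.
Boundary: h_2 = 0.
First-step equations for the other states:
  h_0 = 1 + 3/5*h_0 + 1/20*h_1 + 1/10*h_2 + 1/10*h_3 + 3/20*h_4
  h_1 = 1 + 1/20*h_0 + 1/2*h_1 + 1/5*h_2 + 1/20*h_3 + 1/5*h_4
  h_3 = 1 + 1/20*h_0 + 2/5*h_1 + 2/5*h_2 + 1/10*h_3 + 1/20*h_4
  h_4 = 1 + 3/20*h_0 + 1/4*h_1 + 3/20*h_2 + 7/20*h_3 + 1/10*h_4

Substituting h_2 = 0 and rearranging gives the linear system (I - Q) h = 1:
  [2/5, -1/20, -1/10, -3/20] . (h_0, h_1, h_3, h_4) = 1
  [-1/20, 1/2, -1/20, -1/5] . (h_0, h_1, h_3, h_4) = 1
  [-1/20, -2/5, 9/10, -1/20] . (h_0, h_1, h_3, h_4) = 1
  [-3/20, -1/4, -7/20, 9/10] . (h_0, h_1, h_3, h_4) = 1

Solving yields:
  h_0 = 95080/15833
  h_1 = 79360/15833
  h_3 = 62580/15833
  h_4 = 79820/15833

Starting state is 3, so the expected hitting time is h_3 = 62580/15833.

Answer: 62580/15833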